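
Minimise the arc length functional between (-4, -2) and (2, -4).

Arc-length functional: J[y] = ∫ sqrt(1 + (y')^2) dx.
Lagrangian L = sqrt(1 + (y')^2) has no explicit y dependence, so ∂L/∂y = 0 and the Euler-Lagrange equation gives
    d/dx( y' / sqrt(1 + (y')^2) ) = 0  ⇒  y' / sqrt(1 + (y')^2) = const.
Hence y' is constant, so y(x) is affine.
Fitting the endpoints (-4, -2) and (2, -4):
    slope m = ((-4) − (-2)) / (2 − (-4)) = -1/3,
    intercept c = (-2) − m·(-4) = -10/3.
Extremal: y(x) = (-1/3) x - 10/3.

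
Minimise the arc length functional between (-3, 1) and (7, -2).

Arc-length functional: J[y] = ∫ sqrt(1 + (y')^2) dx.
Lagrangian L = sqrt(1 + (y')^2) has no explicit y dependence, so ∂L/∂y = 0 and the Euler-Lagrange equation gives
    d/dx( y' / sqrt(1 + (y')^2) ) = 0  ⇒  y' / sqrt(1 + (y')^2) = const.
Hence y' is constant, so y(x) is affine.
Fitting the endpoints (-3, 1) and (7, -2):
    slope m = ((-2) − 1) / (7 − (-3)) = -3/10,
    intercept c = 1 − m·(-3) = 1/10.
Extremal: y(x) = (-3/10) x + 1/10.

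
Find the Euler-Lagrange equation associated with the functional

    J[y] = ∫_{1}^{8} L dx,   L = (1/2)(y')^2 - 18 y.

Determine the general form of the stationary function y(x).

The Lagrangian is L = (1/2)(y')^2 - 18 y.
∂L/∂y = -18.
∂L/∂y' = y'.
The Euler-Lagrange equation d/dx(∂L/∂y') − ∂L/∂y = 0 becomes:
    y'' + 18 = 0
General solution: y(x) = -9 x^2 + A x + B, where A and B are arbitrary constants fixed by the endpoint conditions.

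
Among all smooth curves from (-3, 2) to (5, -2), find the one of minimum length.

Arc-length functional: J[y] = ∫ sqrt(1 + (y')^2) dx.
Lagrangian L = sqrt(1 + (y')^2) has no explicit y dependence, so ∂L/∂y = 0 and the Euler-Lagrange equation gives
    d/dx( y' / sqrt(1 + (y')^2) ) = 0  ⇒  y' / sqrt(1 + (y')^2) = const.
Hence y' is constant, so y(x) is affine.
Fitting the endpoints (-3, 2) and (5, -2):
    slope m = ((-2) − 2) / (5 − (-3)) = -1/2,
    intercept c = 2 − m·(-3) = 1/2.
Extremal: y(x) = (-1/2) x + 1/2.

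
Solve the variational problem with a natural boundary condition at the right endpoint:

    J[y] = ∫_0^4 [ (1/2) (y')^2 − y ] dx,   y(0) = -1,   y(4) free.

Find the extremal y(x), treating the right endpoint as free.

The Lagrangian L = (1/2) (y')^2 − y gives
    ∂L/∂y = −1,   ∂L/∂y' = y'.
Euler-Lagrange: d/dx(y') − (−1) = 0, i.e. y'' + 1 = 0, so
    y(x) = −(1/2) x^2 + C1 x + C2.
Fixed left endpoint y(0) = -1 ⇒ C2 = -1.
The right endpoint x = 4 is free, so the natural (transversality) condition is ∂L/∂y' |_{x=4} = 0, i.e. y'(4) = 0.
Compute y'(x) = −1 x + C1, so y'(4) = −4 + C1 = 0 ⇒ C1 = 4.
Therefore the extremal is
    y(x) = −x^2/2 + 4 x − 1.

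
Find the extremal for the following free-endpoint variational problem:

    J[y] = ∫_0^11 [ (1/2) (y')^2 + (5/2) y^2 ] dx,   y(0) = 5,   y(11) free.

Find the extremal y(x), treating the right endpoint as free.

The Lagrangian L = (1/2) (y')^2 + (5/2) y^2 gives
    ∂L/∂y = 5 y,   ∂L/∂y' = y'.
Euler-Lagrange: y'' − 5 y = 0.
With k = sqrt(5), the general solution is
    y(x) = A cosh(sqrt(5) x) + B sinh(sqrt(5) x).
Fixed left endpoint y(0) = 5 ⇒ A = 5.
The right endpoint x = 11 is free, so the natural (transversality) condition is ∂L/∂y' |_{x=11} = 0, i.e. y'(11) = 0.
Compute y'(x) = A k sinh(k x) + B k cosh(k x), so
    y'(11) = A k sinh(k·11) + B k cosh(k·11) = 0
    ⇒ B = −A tanh(k·11) = − 5 tanh(sqrt(5)·11).
Therefore the extremal is
    y(x) = 5 cosh(sqrt(5) x) − 5 tanh(sqrt(5)·11) sinh(sqrt(5) x).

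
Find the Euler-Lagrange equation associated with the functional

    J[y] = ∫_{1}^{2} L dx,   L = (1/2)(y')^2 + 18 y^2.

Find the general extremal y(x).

The Lagrangian is L = (1/2)(y')^2 + 18 y^2.
∂L/∂y = 36y.
∂L/∂y' = y'.
The Euler-Lagrange equation d/dx(∂L/∂y') − ∂L/∂y = 0 becomes:
    y'' - 36 y = 0
General solution: y(x) = A e^(6x) + B e^(-6x), where A and B are arbitrary constants fixed by the endpoint conditions.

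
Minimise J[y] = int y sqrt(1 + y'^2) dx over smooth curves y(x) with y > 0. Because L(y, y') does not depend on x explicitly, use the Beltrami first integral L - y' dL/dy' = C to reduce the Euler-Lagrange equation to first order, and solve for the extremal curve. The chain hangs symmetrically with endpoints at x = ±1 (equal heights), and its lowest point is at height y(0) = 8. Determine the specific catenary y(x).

The Lagrangian L(y, y') = y sqrt(1 + y'^2) has no explicit x dependence, so the Beltrami identity applies:
    L − y' ∂L/∂y' = C.
Compute ∂L/∂y' = y · y' / sqrt(1 + y'^2). Then
    L − y' ∂L/∂y'
    = y sqrt(1 + y'^2) − y · y'^2 / sqrt(1 + y'^2)
    = y (1 + y'^2 − y'^2) / sqrt(1 + y'^2)
    = y / sqrt(1 + y'^2) = C.
Squaring gives y^2 = C^2 (1 + y'^2), i.e.
    y'^2 = y^2 / C^2 − 1.
Separating variables,
    dy / sqrt(y^2 − C^2) = dx / C,
and integrating gives arccosh(y / C) = (x − a)/C, so
    y(x) = C cosh((x − a)/C),
the catenary. The constants C and a are fixed by the two endpoint conditions (and, for the hanging-chain problem, the length constraint selects C).
Now fit the given data. The endpoints x = ±1 are symmetric at equal height, so the catenary is even about its minimum: a = 0 and y(x) = C cosh(x/C). The lowest point is y(0) = C cosh(0) = C, and we are told y(0) = 8, so C = 8. Therefore
    y(x) = 8 cosh(x/8),
and at the endpoints
    y(±1) = 8 cosh(1/8).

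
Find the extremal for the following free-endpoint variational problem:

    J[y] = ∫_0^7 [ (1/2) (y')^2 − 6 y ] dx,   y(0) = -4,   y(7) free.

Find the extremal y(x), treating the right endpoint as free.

The Lagrangian L = (1/2) (y')^2 − 6 y gives
    ∂L/∂y = −6,   ∂L/∂y' = y'.
Euler-Lagrange: d/dx(y') − (−6) = 0, i.e. y'' + 6 = 0, so
    y(x) = −(6/2) x^2 + C1 x + C2.
Fixed left endpoint y(0) = -4 ⇒ C2 = -4.
The right endpoint x = 7 is free, so the natural (transversality) condition is ∂L/∂y' |_{x=7} = 0, i.e. y'(7) = 0.
Compute y'(x) = −6 x + C1, so y'(7) = −42 + C1 = 0 ⇒ C1 = 42.
Therefore the extremal is
    y(x) = −3 x^2 + 42 x − 4.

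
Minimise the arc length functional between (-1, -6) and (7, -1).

Arc-length functional: J[y] = ∫ sqrt(1 + (y')^2) dx.
Lagrangian L = sqrt(1 + (y')^2) has no explicit y dependence, so ∂L/∂y = 0 and the Euler-Lagrange equation gives
    d/dx( y' / sqrt(1 + (y')^2) ) = 0  ⇒  y' / sqrt(1 + (y')^2) = const.
Hence y' is constant, so y(x) is affine.
Fitting the endpoints (-1, -6) and (7, -1):
    slope m = ((-1) − (-6)) / (7 − (-1)) = 5/8,
    intercept c = (-6) − m·(-1) = -43/8.
Extremal: y(x) = (5/8) x - 43/8.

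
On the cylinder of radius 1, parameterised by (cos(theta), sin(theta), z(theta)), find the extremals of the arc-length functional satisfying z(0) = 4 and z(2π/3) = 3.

Parameterise the cylinder of radius R = 1 as
    r(θ) = (cos θ, sin θ, z(θ)).
The arc-length element is
    ds = sqrt(1 + (dz/dθ)^2) dθ,
so the Lagrangian is L = sqrt(1 + z'^2).
L depends on z' only, not on z or θ, so ∂L/∂z = 0 and
    ∂L/∂z' = z' / sqrt(1 + z'^2).
The Euler-Lagrange equation gives
    d/dθ( z' / sqrt(1 + z'^2) ) = 0,
so z' is constant. Integrating once:
    z(θ) = a θ + b,
a helix on the cylinder (a straight line when the cylinder is unrolled). The constants a, b are determined by the endpoint conditions.
With endpoint conditions z(0) = 4 and z(2π/3) = 3: from z(0) = b we get b = 4, and a·2π/3 + 4 = 3 gives a = -3/(2π), so
    z(θ) = (-3/(2π)) θ + 4.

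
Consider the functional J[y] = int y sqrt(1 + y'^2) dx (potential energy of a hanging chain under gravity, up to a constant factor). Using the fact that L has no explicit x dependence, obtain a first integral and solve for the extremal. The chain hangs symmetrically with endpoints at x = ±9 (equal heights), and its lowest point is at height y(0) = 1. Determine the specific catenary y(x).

The Lagrangian L(y, y') = y sqrt(1 + y'^2) has no explicit x dependence, so the Beltrami identity applies:
    L − y' ∂L/∂y' = C.
Compute ∂L/∂y' = y · y' / sqrt(1 + y'^2). Then
    L − y' ∂L/∂y'
    = y sqrt(1 + y'^2) − y · y'^2 / sqrt(1 + y'^2)
    = y (1 + y'^2 − y'^2) / sqrt(1 + y'^2)
    = y / sqrt(1 + y'^2) = C.
Squaring gives y^2 = C^2 (1 + y'^2), i.e.
    y'^2 = y^2 / C^2 − 1.
Separating variables,
    dy / sqrt(y^2 − C^2) = dx / C,
and integrating gives arccosh(y / C) = (x − a)/C, so
    y(x) = C cosh((x − a)/C),
the catenary. The constants C and a are fixed by the two endpoint conditions (and, for the hanging-chain problem, the length constraint selects C).
Now fit the given data. The endpoints x = ±9 are symmetric at equal height, so the catenary is even about its minimum: a = 0 and y(x) = C cosh(x/C). The lowest point is y(0) = C cosh(0) = C, and we are told y(0) = 1, so C = 1. Therefore
    y(x) = cosh(x),
and at the endpoints
    y(±9) = cosh(9).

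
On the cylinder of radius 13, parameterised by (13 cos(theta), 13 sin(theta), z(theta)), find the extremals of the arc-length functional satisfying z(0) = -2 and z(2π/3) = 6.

Parameterise the cylinder of radius R = 13 as
    r(θ) = (13 cos θ, 13 sin θ, z(θ)).
The arc-length element is
    ds = sqrt(169 + (dz/dθ)^2) dθ,
so the Lagrangian is L = sqrt(169 + z'^2).
L depends on z' only, not on z or θ, so ∂L/∂z = 0 and
    ∂L/∂z' = z' / sqrt(169 + z'^2).
The Euler-Lagrange equation gives
    d/dθ( z' / sqrt(169 + z'^2) ) = 0,
so z' is constant. Integrating once:
    z(θ) = a θ + b,
a helix on the cylinder (a straight line when the cylinder is unrolled). The constants a, b are determined by the endpoint conditions.
With endpoint conditions z(0) = -2 and z(2π/3) = 6: from z(0) = b we get b = -2, and a·2π/3 + -2 = 6 gives a = 12/π, so
    z(θ) = (12/π) θ − 2.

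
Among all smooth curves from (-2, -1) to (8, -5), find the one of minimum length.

Arc-length functional: J[y] = ∫ sqrt(1 + (y')^2) dx.
Lagrangian L = sqrt(1 + (y')^2) has no explicit y dependence, so ∂L/∂y = 0 and the Euler-Lagrange equation gives
    d/dx( y' / sqrt(1 + (y')^2) ) = 0  ⇒  y' / sqrt(1 + (y')^2) = const.
Hence y' is constant, so y(x) is affine.
Fitting the endpoints (-2, -1) and (8, -5):
    slope m = ((-5) − (-1)) / (8 − (-2)) = -2/5,
    intercept c = (-1) − m·(-2) = -9/5.
Extremal: y(x) = (-2/5) x - 9/5.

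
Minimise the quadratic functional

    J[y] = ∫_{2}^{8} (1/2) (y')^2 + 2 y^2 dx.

The Lagrangian is L = (1/2) (y')^2 + 2 y^2.
Compute ∂L/∂y = 4y, ∂L/∂y' = y'.
The Euler-Lagrange equation d/dx(∂L/∂y') − ∂L/∂y = 0 reduces to
    y'' − 4 y = 0.
Its general solution is
    y(x) = A e^(2x) + B e^(−2x),
with A, B fixed by the endpoint conditions.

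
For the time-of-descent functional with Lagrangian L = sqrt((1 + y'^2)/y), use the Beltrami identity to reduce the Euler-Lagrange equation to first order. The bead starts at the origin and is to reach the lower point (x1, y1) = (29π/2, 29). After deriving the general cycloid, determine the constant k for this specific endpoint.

The Lagrangian L = sqrt((1 + y'^2) / y) has no explicit x dependence, so the Beltrami identity applies:
    L − y' ∂L/∂y' = C.
Compute ∂L/∂y' = y' / sqrt(y (1 + y'^2)).
Substitute:
    sqrt((1 + y'^2)/y) − y'·y' / sqrt(y (1 + y'^2))
    = (1 + y'^2) / sqrt(y (1 + y'^2)) − y'^2 / sqrt(y (1 + y'^2))
    = 1 / sqrt(y (1 + y'^2)) = C.
Squaring and rearranging gives the first integral
    y (1 + y'^2) = 1/C^2 =: k   (constant).
Solving this first-order ODE by the substitution
    y = (k/2)(1 − cos θ)
yields the cycloid parameterisation
    x(θ) = (k/2)(θ − sin θ),   y(θ) = (k/2)(1 − cos θ).
The constant k is fixed by the endpoint condition.
Now fit the given lower endpoint (x1, y1) = (29π/2, 29). At the bottom of the first arch (θ = π), the parametric equations give
    y(π) = (k/2)(1 − cos π) = k,
    x(π) = (k/2)(π − sin π) = kπ/2.
Matching y(π) = 29 gives k = 29, consistent with x(π) = 29π/2. Therefore the specific cycloid is
    x(θ) = (29/2)(θ − sin θ),   y(θ) = (29/2)(1 − cos θ).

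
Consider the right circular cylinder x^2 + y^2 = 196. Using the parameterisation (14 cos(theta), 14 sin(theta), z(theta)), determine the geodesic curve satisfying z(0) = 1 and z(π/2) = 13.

Parameterise the cylinder of radius R = 14 as
    r(θ) = (14 cos θ, 14 sin θ, z(θ)).
The arc-length element is
    ds = sqrt(196 + (dz/dθ)^2) dθ,
so the Lagrangian is L = sqrt(196 + z'^2).
L depends on z' only, not on z or θ, so ∂L/∂z = 0 and
    ∂L/∂z' = z' / sqrt(196 + z'^2).
The Euler-Lagrange equation gives
    d/dθ( z' / sqrt(196 + z'^2) ) = 0,
so z' is constant. Integrating once:
    z(θ) = a θ + b,
a helix on the cylinder (a straight line when the cylinder is unrolled). The constants a, b are determined by the endpoint conditions.
With endpoint conditions z(0) = 1 and z(π/2) = 13: from z(0) = b we get b = 1, and a·π/2 + 1 = 13 gives a = 24/π, so
    z(θ) = (24/π) θ + 1.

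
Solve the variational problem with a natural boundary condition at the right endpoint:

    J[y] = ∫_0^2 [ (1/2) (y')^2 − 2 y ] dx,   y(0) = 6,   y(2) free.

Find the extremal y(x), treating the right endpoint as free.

The Lagrangian L = (1/2) (y')^2 − 2 y gives
    ∂L/∂y = −2,   ∂L/∂y' = y'.
Euler-Lagrange: d/dx(y') − (−2) = 0, i.e. y'' + 2 = 0, so
    y(x) = −(2/2) x^2 + C1 x + C2.
Fixed left endpoint y(0) = 6 ⇒ C2 = 6.
The right endpoint x = 2 is free, so the natural (transversality) condition is ∂L/∂y' |_{x=2} = 0, i.e. y'(2) = 0.
Compute y'(x) = −2 x + C1, so y'(2) = −4 + C1 = 0 ⇒ C1 = 4.
Therefore the extremal is
    y(x) = −x^2 + 4 x + 6.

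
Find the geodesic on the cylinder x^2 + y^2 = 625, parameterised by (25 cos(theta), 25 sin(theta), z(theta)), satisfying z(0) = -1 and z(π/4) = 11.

Parameterise the cylinder of radius R = 25 as
    r(θ) = (25 cos θ, 25 sin θ, z(θ)).
The arc-length element is
    ds = sqrt(625 + (dz/dθ)^2) dθ,
so the Lagrangian is L = sqrt(625 + z'^2).
L depends on z' only, not on z or θ, so ∂L/∂z = 0 and
    ∂L/∂z' = z' / sqrt(625 + z'^2).
The Euler-Lagrange equation gives
    d/dθ( z' / sqrt(625 + z'^2) ) = 0,
so z' is constant. Integrating once:
    z(θ) = a θ + b,
a helix on the cylinder (a straight line when the cylinder is unrolled). The constants a, b are determined by the endpoint conditions.
With endpoint conditions z(0) = -1 and z(π/4) = 11: from z(0) = b we get b = -1, and a·π/4 + -1 = 11 gives a = 48/π, so
    z(θ) = (48/π) θ − 1.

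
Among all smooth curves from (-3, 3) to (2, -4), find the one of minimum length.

Arc-length functional: J[y] = ∫ sqrt(1 + (y')^2) dx.
Lagrangian L = sqrt(1 + (y')^2) has no explicit y dependence, so ∂L/∂y = 0 and the Euler-Lagrange equation gives
    d/dx( y' / sqrt(1 + (y')^2) ) = 0  ⇒  y' / sqrt(1 + (y')^2) = const.
Hence y' is constant, so y(x) is affine.
Fitting the endpoints (-3, 3) and (2, -4):
    slope m = ((-4) − 3) / (2 − (-3)) = -7/5,
    intercept c = 3 − m·(-3) = -6/5.
Extremal: y(x) = (-7/5) x - 6/5.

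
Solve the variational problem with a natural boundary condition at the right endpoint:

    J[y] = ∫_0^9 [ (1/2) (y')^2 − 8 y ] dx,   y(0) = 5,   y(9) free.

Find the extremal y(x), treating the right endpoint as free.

The Lagrangian L = (1/2) (y')^2 − 8 y gives
    ∂L/∂y = −8,   ∂L/∂y' = y'.
Euler-Lagrange: d/dx(y') − (−8) = 0, i.e. y'' + 8 = 0, so
    y(x) = −(8/2) x^2 + C1 x + C2.
Fixed left endpoint y(0) = 5 ⇒ C2 = 5.
The right endpoint x = 9 is free, so the natural (transversality) condition is ∂L/∂y' |_{x=9} = 0, i.e. y'(9) = 0.
Compute y'(x) = −8 x + C1, so y'(9) = −72 + C1 = 0 ⇒ C1 = 72.
Therefore the extremal is
    y(x) = −4 x^2 + 72 x + 5.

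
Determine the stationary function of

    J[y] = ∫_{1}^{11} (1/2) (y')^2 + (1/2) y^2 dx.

The Lagrangian is L = (1/2) (y')^2 + (1/2) y^2.
Compute ∂L/∂y = y, ∂L/∂y' = y'.
The Euler-Lagrange equation d/dx(∂L/∂y') − ∂L/∂y = 0 reduces to
    y'' − y = 0.
Its general solution is
    y(x) = A e^x + B e^(−x),
with A, B fixed by the endpoint conditions.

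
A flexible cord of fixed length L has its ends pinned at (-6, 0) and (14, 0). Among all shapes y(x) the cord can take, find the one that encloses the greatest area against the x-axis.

Set up the augmented Lagrangian using a multiplier λ for the length constraint:
    F(y, y') = y − λ sqrt(1 + y'^2).
F has no explicit x dependence, so the Beltrami identity yields a first integral
    F − y' ∂F/∂y' = C.
Compute ∂F/∂y' = −λ y' / sqrt(1 + y'^2). Then
    y − λ sqrt(1 + y'^2) + λ y'^2 / sqrt(1 + y'^2) = C
    ⇒  y − λ / sqrt(1 + y'^2) = C.
Solving for y' and integrating gives
    (x − a)^2 + (y − b)^2 = λ^2,
a circular arc of radius λ. The constants a, b are determined by the endpoint conditions y(-6) = y(14) = 0, and λ is fixed implicitly by the length constraint
    ∫_{-6}^{14} sqrt(1 + y'^2) dx = L.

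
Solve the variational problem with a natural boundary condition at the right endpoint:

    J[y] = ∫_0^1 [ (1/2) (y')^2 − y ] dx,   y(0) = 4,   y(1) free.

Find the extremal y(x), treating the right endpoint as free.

The Lagrangian L = (1/2) (y')^2 − y gives
    ∂L/∂y = −1,   ∂L/∂y' = y'.
Euler-Lagrange: d/dx(y') − (−1) = 0, i.e. y'' + 1 = 0, so
    y(x) = −(1/2) x^2 + C1 x + C2.
Fixed left endpoint y(0) = 4 ⇒ C2 = 4.
The right endpoint x = 1 is free, so the natural (transversality) condition is ∂L/∂y' |_{x=1} = 0, i.e. y'(1) = 0.
Compute y'(x) = −1 x + C1, so y'(1) = −1 + C1 = 0 ⇒ C1 = 1.
Therefore the extremal is
    y(x) = −x^2/2 + x + 4.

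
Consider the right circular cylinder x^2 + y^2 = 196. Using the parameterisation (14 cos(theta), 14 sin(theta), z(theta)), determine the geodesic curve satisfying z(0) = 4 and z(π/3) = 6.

Parameterise the cylinder of radius R = 14 as
    r(θ) = (14 cos θ, 14 sin θ, z(θ)).
The arc-length element is
    ds = sqrt(196 + (dz/dθ)^2) dθ,
so the Lagrangian is L = sqrt(196 + z'^2).
L depends on z' only, not on z or θ, so ∂L/∂z = 0 and
    ∂L/∂z' = z' / sqrt(196 + z'^2).
The Euler-Lagrange equation gives
    d/dθ( z' / sqrt(196 + z'^2) ) = 0,
so z' is constant. Integrating once:
    z(θ) = a θ + b,
a helix on the cylinder (a straight line when the cylinder is unrolled). The constants a, b are determined by the endpoint conditions.
With endpoint conditions z(0) = 4 and z(π/3) = 6: from z(0) = b we get b = 4, and a·π/3 + 4 = 6 gives a = 6/π, so
    z(θ) = (6/π) θ + 4.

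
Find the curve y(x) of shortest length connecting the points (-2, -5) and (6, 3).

Arc-length functional: J[y] = ∫ sqrt(1 + (y')^2) dx.
Lagrangian L = sqrt(1 + (y')^2) has no explicit y dependence, so ∂L/∂y = 0 and the Euler-Lagrange equation gives
    d/dx( y' / sqrt(1 + (y')^2) ) = 0  ⇒  y' / sqrt(1 + (y')^2) = const.
Hence y' is constant, so y(x) is affine.
Fitting the endpoints (-2, -5) and (6, 3):
    slope m = (3 − (-5)) / (6 − (-2)) = 1,
    intercept c = (-5) − m·(-2) = -3.
Extremal: y(x) = x - 3.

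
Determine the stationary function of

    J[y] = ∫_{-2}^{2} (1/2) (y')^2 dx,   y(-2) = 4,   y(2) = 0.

The Lagrangian is L = (1/2) (y')^2.
Compute ∂L/∂y = 0, ∂L/∂y' = y'.
The Euler-Lagrange equation d/dx(∂L/∂y') − ∂L/∂y = 0 reduces to
    y'' = 0.
Its general solution is
    y(x) = A x + B,
with A, B fixed by the endpoint conditions.
Applying the endpoint conditions y(-2) = 4 and y(2) = 0: solve A·-2 + B = 4 and A·2 + B = 0. Subtracting gives A(2 − -2) = 0 − 4, so A = -1, and B = 4 − A·-2 = 2. Therefore
    y(x) = -x + 2.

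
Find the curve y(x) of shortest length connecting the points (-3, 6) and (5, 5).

Arc-length functional: J[y] = ∫ sqrt(1 + (y')^2) dx.
Lagrangian L = sqrt(1 + (y')^2) has no explicit y dependence, so ∂L/∂y = 0 and the Euler-Lagrange equation gives
    d/dx( y' / sqrt(1 + (y')^2) ) = 0  ⇒  y' / sqrt(1 + (y')^2) = const.
Hence y' is constant, so y(x) is affine.
Fitting the endpoints (-3, 6) and (5, 5):
    slope m = (5 − 6) / (5 − (-3)) = -1/8,
    intercept c = 6 − m·(-3) = 45/8.
Extremal: y(x) = (-1/8) x + 45/8.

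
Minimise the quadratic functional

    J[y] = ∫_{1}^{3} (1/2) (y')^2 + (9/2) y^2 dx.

The Lagrangian is L = (1/2) (y')^2 + (9/2) y^2.
Compute ∂L/∂y = 9y, ∂L/∂y' = y'.
The Euler-Lagrange equation d/dx(∂L/∂y') − ∂L/∂y = 0 reduces to
    y'' − 9 y = 0.
Its general solution is
    y(x) = A e^(3x) + B e^(−3x),
with A, B fixed by the endpoint conditions.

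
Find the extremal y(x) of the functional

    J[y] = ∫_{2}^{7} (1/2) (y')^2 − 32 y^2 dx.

The Lagrangian is L = (1/2) (y')^2 − 32 y^2.
Compute ∂L/∂y = -64y, ∂L/∂y' = y'.
The Euler-Lagrange equation d/dx(∂L/∂y') − ∂L/∂y = 0 reduces to
    y'' + 64 y = 0.
Its general solution is
    y(x) = A sin(8x) + B cos(8x),
with A, B fixed by the endpoint conditions.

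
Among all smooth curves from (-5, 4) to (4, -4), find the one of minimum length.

Arc-length functional: J[y] = ∫ sqrt(1 + (y')^2) dx.
Lagrangian L = sqrt(1 + (y')^2) has no explicit y dependence, so ∂L/∂y = 0 and the Euler-Lagrange equation gives
    d/dx( y' / sqrt(1 + (y')^2) ) = 0  ⇒  y' / sqrt(1 + (y')^2) = const.
Hence y' is constant, so y(x) is affine.
Fitting the endpoints (-5, 4) and (4, -4):
    slope m = ((-4) − 4) / (4 − (-5)) = -8/9,
    intercept c = 4 − m·(-5) = -4/9.
Extremal: y(x) = (-8/9) x - 4/9.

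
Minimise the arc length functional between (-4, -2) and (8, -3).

Arc-length functional: J[y] = ∫ sqrt(1 + (y')^2) dx.
Lagrangian L = sqrt(1 + (y')^2) has no explicit y dependence, so ∂L/∂y = 0 and the Euler-Lagrange equation gives
    d/dx( y' / sqrt(1 + (y')^2) ) = 0  ⇒  y' / sqrt(1 + (y')^2) = const.
Hence y' is constant, so y(x) is affine.
Fitting the endpoints (-4, -2) and (8, -3):
    slope m = ((-3) − (-2)) / (8 − (-4)) = -1/12,
    intercept c = (-2) − m·(-4) = -7/3.
Extremal: y(x) = (-1/12) x - 7/3.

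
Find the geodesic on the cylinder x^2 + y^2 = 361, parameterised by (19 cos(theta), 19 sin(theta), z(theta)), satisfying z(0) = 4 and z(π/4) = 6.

Parameterise the cylinder of radius R = 19 as
    r(θ) = (19 cos θ, 19 sin θ, z(θ)).
The arc-length element is
    ds = sqrt(361 + (dz/dθ)^2) dθ,
so the Lagrangian is L = sqrt(361 + z'^2).
L depends on z' only, not on z or θ, so ∂L/∂z = 0 and
    ∂L/∂z' = z' / sqrt(361 + z'^2).
The Euler-Lagrange equation gives
    d/dθ( z' / sqrt(361 + z'^2) ) = 0,
so z' is constant. Integrating once:
    z(θ) = a θ + b,
a helix on the cylinder (a straight line when the cylinder is unrolled). The constants a, b are determined by the endpoint conditions.
With endpoint conditions z(0) = 4 and z(π/4) = 6: from z(0) = b we get b = 4, and a·π/4 + 4 = 6 gives a = 8/π, so
    z(θ) = (8/π) θ + 4.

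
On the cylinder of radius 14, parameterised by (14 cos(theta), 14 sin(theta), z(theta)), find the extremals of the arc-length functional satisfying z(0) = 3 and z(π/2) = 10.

Parameterise the cylinder of radius R = 14 as
    r(θ) = (14 cos θ, 14 sin θ, z(θ)).
The arc-length element is
    ds = sqrt(196 + (dz/dθ)^2) dθ,
so the Lagrangian is L = sqrt(196 + z'^2).
L depends on z' only, not on z or θ, so ∂L/∂z = 0 and
    ∂L/∂z' = z' / sqrt(196 + z'^2).
The Euler-Lagrange equation gives
    d/dθ( z' / sqrt(196 + z'^2) ) = 0,
so z' is constant. Integrating once:
    z(θ) = a θ + b,
a helix on the cylinder (a straight line when the cylinder is unrolled). The constants a, b are determined by the endpoint conditions.
With endpoint conditions z(0) = 3 and z(π/2) = 10: from z(0) = b we get b = 3, and a·π/2 + 3 = 10 gives a = 14/π, so
    z(θ) = (14/π) θ + 3.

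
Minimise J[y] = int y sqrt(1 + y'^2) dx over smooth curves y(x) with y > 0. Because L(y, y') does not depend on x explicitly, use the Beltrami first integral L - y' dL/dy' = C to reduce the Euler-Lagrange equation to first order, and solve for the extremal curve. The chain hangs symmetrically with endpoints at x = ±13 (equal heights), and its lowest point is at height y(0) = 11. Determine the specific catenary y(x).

The Lagrangian L(y, y') = y sqrt(1 + y'^2) has no explicit x dependence, so the Beltrami identity applies:
    L − y' ∂L/∂y' = C.
Compute ∂L/∂y' = y · y' / sqrt(1 + y'^2). Then
    L − y' ∂L/∂y'
    = y sqrt(1 + y'^2) − y · y'^2 / sqrt(1 + y'^2)
    = y (1 + y'^2 − y'^2) / sqrt(1 + y'^2)
    = y / sqrt(1 + y'^2) = C.
Squaring gives y^2 = C^2 (1 + y'^2), i.e.
    y'^2 = y^2 / C^2 − 1.
Separating variables,
    dy / sqrt(y^2 − C^2) = dx / C,
and integrating gives arccosh(y / C) = (x − a)/C, so
    y(x) = C cosh((x − a)/C),
the catenary. The constants C and a are fixed by the two endpoint conditions (and, for the hanging-chain problem, the length constraint selects C).
Now fit the given data. The endpoints x = ±13 are symmetric at equal height, so the catenary is even about its minimum: a = 0 and y(x) = C cosh(x/C). The lowest point is y(0) = C cosh(0) = C, and we are told y(0) = 11, so C = 11. Therefore
    y(x) = 11 cosh(x/11),
and at the endpoints
    y(±13) = 11 cosh(13/11).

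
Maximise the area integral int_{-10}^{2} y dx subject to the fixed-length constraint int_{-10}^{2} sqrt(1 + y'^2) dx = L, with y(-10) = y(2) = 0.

Set up the augmented Lagrangian using a multiplier λ for the length constraint:
    F(y, y') = y − λ sqrt(1 + y'^2).
F has no explicit x dependence, so the Beltrami identity yields a first integral
    F − y' ∂F/∂y' = C.
Compute ∂F/∂y' = −λ y' / sqrt(1 + y'^2). Then
    y − λ sqrt(1 + y'^2) + λ y'^2 / sqrt(1 + y'^2) = C
    ⇒  y − λ / sqrt(1 + y'^2) = C.
Solving for y' and integrating gives
    (x − a)^2 + (y − b)^2 = λ^2,
a circular arc of radius λ. The constants a, b are determined by the endpoint conditions y(-10) = y(2) = 0, and λ is fixed implicitly by the length constraint
    ∫_{-10}^{2} sqrt(1 + y'^2) dx = L.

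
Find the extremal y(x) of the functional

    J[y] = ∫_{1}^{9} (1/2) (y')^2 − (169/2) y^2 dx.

The Lagrangian is L = (1/2) (y')^2 − (169/2) y^2.
Compute ∂L/∂y = -169y, ∂L/∂y' = y'.
The Euler-Lagrange equation d/dx(∂L/∂y') − ∂L/∂y = 0 reduces to
    y'' + 169 y = 0.
Its general solution is
    y(x) = A sin(13x) + B cos(13x),
with A, B fixed by the endpoint conditions.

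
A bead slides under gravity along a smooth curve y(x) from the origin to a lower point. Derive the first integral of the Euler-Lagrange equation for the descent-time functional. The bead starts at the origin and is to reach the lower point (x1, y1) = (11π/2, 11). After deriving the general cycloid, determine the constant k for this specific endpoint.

The Lagrangian L = sqrt((1 + y'^2) / y) has no explicit x dependence, so the Beltrami identity applies:
    L − y' ∂L/∂y' = C.
Compute ∂L/∂y' = y' / sqrt(y (1 + y'^2)).
Substitute:
    sqrt((1 + y'^2)/y) − y'·y' / sqrt(y (1 + y'^2))
    = (1 + y'^2) / sqrt(y (1 + y'^2)) − y'^2 / sqrt(y (1 + y'^2))
    = 1 / sqrt(y (1 + y'^2)) = C.
Squaring and rearranging gives the first integral
    y (1 + y'^2) = 1/C^2 =: k   (constant).
Solving this first-order ODE by the substitution
    y = (k/2)(1 − cos θ)
yields the cycloid parameterisation
    x(θ) = (k/2)(θ − sin θ),   y(θ) = (k/2)(1 − cos θ).
The constant k is fixed by the endpoint condition.
Now fit the given lower endpoint (x1, y1) = (11π/2, 11). At the bottom of the first arch (θ = π), the parametric equations give
    y(π) = (k/2)(1 − cos π) = k,
    x(π) = (k/2)(π − sin π) = kπ/2.
Matching y(π) = 11 gives k = 11, consistent with x(π) = 11π/2. Therefore the specific cycloid is
    x(θ) = (11/2)(θ − sin θ),   y(θ) = (11/2)(1 − cos θ).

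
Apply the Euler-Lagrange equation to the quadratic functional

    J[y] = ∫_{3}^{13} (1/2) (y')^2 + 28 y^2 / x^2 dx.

The Lagrangian is L = (1/2) (y')^2 + 28 y^2 / x^2.
Compute ∂L/∂y = 56y/x^2, ∂L/∂y' = y'.
The Euler-Lagrange equation d/dx(∂L/∂y') − ∂L/∂y = 0 reduces to
    y'' − 56/x^2 · y = 0  (x > 0).
Its general solution is
    y(x) = A x^8 + B x^(-7),
with A, B fixed by the endpoint conditions.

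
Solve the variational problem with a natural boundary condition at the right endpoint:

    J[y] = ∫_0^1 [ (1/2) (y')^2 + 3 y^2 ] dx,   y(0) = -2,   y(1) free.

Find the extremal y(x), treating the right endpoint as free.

The Lagrangian L = (1/2) (y')^2 + 3 y^2 gives
    ∂L/∂y = 6 y,   ∂L/∂y' = y'.
Euler-Lagrange: y'' − 6 y = 0.
With k = sqrt(6), the general solution is
    y(x) = A cosh(sqrt(6) x) + B sinh(sqrt(6) x).
Fixed left endpoint y(0) = -2 ⇒ A = -2.
The right endpoint x = 1 is free, so the natural (transversality) condition is ∂L/∂y' |_{x=1} = 0, i.e. y'(1) = 0.
Compute y'(x) = A k sinh(k x) + B k cosh(k x), so
    y'(1) = A k sinh(k·1) + B k cosh(k·1) = 0
    ⇒ B = −A tanh(k·1) = 2 tanh(sqrt(6)·1).
Therefore the extremal is
    y(x) = −2 cosh(sqrt(6) x) + 2 tanh(sqrt(6)·1) sinh(sqrt(6) x).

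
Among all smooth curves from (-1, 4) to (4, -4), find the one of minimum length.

Arc-length functional: J[y] = ∫ sqrt(1 + (y')^2) dx.
Lagrangian L = sqrt(1 + (y')^2) has no explicit y dependence, so ∂L/∂y = 0 and the Euler-Lagrange equation gives
    d/dx( y' / sqrt(1 + (y')^2) ) = 0  ⇒  y' / sqrt(1 + (y')^2) = const.
Hence y' is constant, so y(x) is affine.
Fitting the endpoints (-1, 4) and (4, -4):
    slope m = ((-4) − 4) / (4 − (-1)) = -8/5,
    intercept c = 4 − m·(-1) = 12/5.
Extremal: y(x) = (-8/5) x + 12/5.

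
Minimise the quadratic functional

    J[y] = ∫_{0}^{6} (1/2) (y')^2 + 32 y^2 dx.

The Lagrangian is L = (1/2) (y')^2 + 32 y^2.
Compute ∂L/∂y = 64y, ∂L/∂y' = y'.
The Euler-Lagrange equation d/dx(∂L/∂y') − ∂L/∂y = 0 reduces to
    y'' − 64 y = 0.
Its general solution is
    y(x) = A e^(8x) + B e^(−8x),
with A, B fixed by the endpoint conditions.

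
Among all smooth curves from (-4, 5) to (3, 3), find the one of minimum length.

Arc-length functional: J[y] = ∫ sqrt(1 + (y')^2) dx.
Lagrangian L = sqrt(1 + (y')^2) has no explicit y dependence, so ∂L/∂y = 0 and the Euler-Lagrange equation gives
    d/dx( y' / sqrt(1 + (y')^2) ) = 0  ⇒  y' / sqrt(1 + (y')^2) = const.
Hence y' is constant, so y(x) is affine.
Fitting the endpoints (-4, 5) and (3, 3):
    slope m = (3 − 5) / (3 − (-4)) = -2/7,
    intercept c = 5 − m·(-4) = 27/7.
Extremal: y(x) = (-2/7) x + 27/7.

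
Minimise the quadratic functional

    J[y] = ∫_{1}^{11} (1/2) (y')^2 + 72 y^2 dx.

The Lagrangian is L = (1/2) (y')^2 + 72 y^2.
Compute ∂L/∂y = 144y, ∂L/∂y' = y'.
The Euler-Lagrange equation d/dx(∂L/∂y') − ∂L/∂y = 0 reduces to
    y'' − 144 y = 0.
Its general solution is
    y(x) = A e^(12x) + B e^(−12x),
with A, B fixed by the endpoint conditions.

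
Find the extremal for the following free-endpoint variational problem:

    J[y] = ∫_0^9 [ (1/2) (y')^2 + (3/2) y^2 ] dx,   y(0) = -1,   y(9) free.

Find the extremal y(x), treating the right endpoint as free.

The Lagrangian L = (1/2) (y')^2 + (3/2) y^2 gives
    ∂L/∂y = 3 y,   ∂L/∂y' = y'.
Euler-Lagrange: y'' − 3 y = 0.
With k = sqrt(3), the general solution is
    y(x) = A cosh(sqrt(3) x) + B sinh(sqrt(3) x).
Fixed left endpoint y(0) = -1 ⇒ A = -1.
The right endpoint x = 9 is free, so the natural (transversality) condition is ∂L/∂y' |_{x=9} = 0, i.e. y'(9) = 0.
Compute y'(x) = A k sinh(k x) + B k cosh(k x), so
    y'(9) = A k sinh(k·9) + B k cosh(k·9) = 0
    ⇒ B = −A tanh(k·9) = tanh(sqrt(3)·9).
Therefore the extremal is
    y(x) = −cosh(sqrt(3) x) + tanh(sqrt(3)·9) sinh(sqrt(3) x).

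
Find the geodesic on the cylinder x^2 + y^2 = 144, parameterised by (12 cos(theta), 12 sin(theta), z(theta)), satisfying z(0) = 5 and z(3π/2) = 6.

Parameterise the cylinder of radius R = 12 as
    r(θ) = (12 cos θ, 12 sin θ, z(θ)).
The arc-length element is
    ds = sqrt(144 + (dz/dθ)^2) dθ,
so the Lagrangian is L = sqrt(144 + z'^2).
L depends on z' only, not on z or θ, so ∂L/∂z = 0 and
    ∂L/∂z' = z' / sqrt(144 + z'^2).
The Euler-Lagrange equation gives
    d/dθ( z' / sqrt(144 + z'^2) ) = 0,
so z' is constant. Integrating once:
    z(θ) = a θ + b,
a helix on the cylinder (a straight line when the cylinder is unrolled). The constants a, b are determined by the endpoint conditions.
With endpoint conditions z(0) = 5 and z(3π/2) = 6: from z(0) = b we get b = 5, and a·3π/2 + 5 = 6 gives a = 2/(3π), so
    z(θ) = (2/(3π)) θ + 5.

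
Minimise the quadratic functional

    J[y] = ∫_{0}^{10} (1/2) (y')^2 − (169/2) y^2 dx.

The Lagrangian is L = (1/2) (y')^2 − (169/2) y^2.
Compute ∂L/∂y = -169y, ∂L/∂y' = y'.
The Euler-Lagrange equation d/dx(∂L/∂y') − ∂L/∂y = 0 reduces to
    y'' + 169 y = 0.
Its general solution is
    y(x) = A sin(13x) + B cos(13x),
with A, B fixed by the endpoint conditions.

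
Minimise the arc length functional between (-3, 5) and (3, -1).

Arc-length functional: J[y] = ∫ sqrt(1 + (y')^2) dx.
Lagrangian L = sqrt(1 + (y')^2) has no explicit y dependence, so ∂L/∂y = 0 and the Euler-Lagrange equation gives
    d/dx( y' / sqrt(1 + (y')^2) ) = 0  ⇒  y' / sqrt(1 + (y')^2) = const.
Hence y' is constant, so y(x) is affine.
Fitting the endpoints (-3, 5) and (3, -1):
    slope m = ((-1) − 5) / (3 − (-3)) = -1,
    intercept c = 5 − m·(-3) = 2.
Extremal: y(x) = -x + 2.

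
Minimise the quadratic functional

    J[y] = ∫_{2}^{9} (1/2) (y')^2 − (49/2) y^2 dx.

The Lagrangian is L = (1/2) (y')^2 − (49/2) y^2.
Compute ∂L/∂y = -49y, ∂L/∂y' = y'.
The Euler-Lagrange equation d/dx(∂L/∂y') − ∂L/∂y = 0 reduces to
    y'' + 49 y = 0.
Its general solution is
    y(x) = A sin(7x) + B cos(7x),
with A, B fixed by the endpoint conditions.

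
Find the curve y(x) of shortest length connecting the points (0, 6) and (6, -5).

Arc-length functional: J[y] = ∫ sqrt(1 + (y')^2) dx.
Lagrangian L = sqrt(1 + (y')^2) has no explicit y dependence, so ∂L/∂y = 0 and the Euler-Lagrange equation gives
    d/dx( y' / sqrt(1 + (y')^2) ) = 0  ⇒  y' / sqrt(1 + (y')^2) = const.
Hence y' is constant, so y(x) is affine.
Fitting the endpoints (0, 6) and (6, -5):
    slope m = ((-5) − 6) / (6 − 0) = -11/6,
    intercept c = 6 − m·0 = 6.
Extremal: y(x) = (-11/6) x + 6.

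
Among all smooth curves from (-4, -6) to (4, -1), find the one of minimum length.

Arc-length functional: J[y] = ∫ sqrt(1 + (y')^2) dx.
Lagrangian L = sqrt(1 + (y')^2) has no explicit y dependence, so ∂L/∂y = 0 and the Euler-Lagrange equation gives
    d/dx( y' / sqrt(1 + (y')^2) ) = 0  ⇒  y' / sqrt(1 + (y')^2) = const.
Hence y' is constant, so y(x) is affine.
Fitting the endpoints (-4, -6) and (4, -1):
    slope m = ((-1) − (-6)) / (4 − (-4)) = 5/8,
    intercept c = (-6) − m·(-4) = -7/2.
Extremal: y(x) = (5/8) x - 7/2.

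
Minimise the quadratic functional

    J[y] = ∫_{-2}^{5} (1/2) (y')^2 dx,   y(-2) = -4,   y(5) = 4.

The Lagrangian is L = (1/2) (y')^2.
Compute ∂L/∂y = 0, ∂L/∂y' = y'.
The Euler-Lagrange equation d/dx(∂L/∂y') − ∂L/∂y = 0 reduces to
    y'' = 0.
Its general solution is
    y(x) = A x + B,
with A, B fixed by the endpoint conditions.
Applying the endpoint conditions y(-2) = -4 and y(5) = 4: solve A·-2 + B = -4 and A·5 + B = 4. Subtracting gives A(5 − -2) = 4 − -4, so A = 8/7, and B = -4 − A·-2 = -12/7. Therefore
    y(x) = (8/7) x - 12/7.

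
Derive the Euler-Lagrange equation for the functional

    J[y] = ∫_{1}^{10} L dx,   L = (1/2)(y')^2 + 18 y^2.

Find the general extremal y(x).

The Lagrangian is L = (1/2)(y')^2 + 18 y^2.
∂L/∂y = 36y.
∂L/∂y' = y'.
The Euler-Lagrange equation d/dx(∂L/∂y') − ∂L/∂y = 0 becomes:
    y'' - 36 y = 0
General solution: y(x) = A e^(6x) + B e^(-6x), where A and B are arbitrary constants fixed by the endpoint conditions.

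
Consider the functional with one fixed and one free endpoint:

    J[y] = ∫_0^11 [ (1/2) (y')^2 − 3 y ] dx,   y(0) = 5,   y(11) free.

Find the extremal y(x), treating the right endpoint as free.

The Lagrangian L = (1/2) (y')^2 − 3 y gives
    ∂L/∂y = −3,   ∂L/∂y' = y'.
Euler-Lagrange: d/dx(y') − (−3) = 0, i.e. y'' + 3 = 0, so
    y(x) = −(3/2) x^2 + C1 x + C2.
Fixed left endpoint y(0) = 5 ⇒ C2 = 5.
The right endpoint x = 11 is free, so the natural (transversality) condition is ∂L/∂y' |_{x=11} = 0, i.e. y'(11) = 0.
Compute y'(x) = −3 x + C1, so y'(11) = −33 + C1 = 0 ⇒ C1 = 33.
Therefore the extremal is
    y(x) = −(3/2) x^2 + 33 x + 5.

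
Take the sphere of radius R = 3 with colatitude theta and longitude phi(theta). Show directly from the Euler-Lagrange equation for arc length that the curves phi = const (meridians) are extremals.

On the sphere of radius R = 3 with spherical coordinates (θ, φ), the induced metric is
    ds^2 = 9(dθ^2 + sin^2(θ) dφ^2).
Using θ as the parameter, the arc-length functional becomes
    J[φ] = ∫ 3 sqrt(1 + sin^2(θ) (dφ/dθ)^2) dθ.
So L = 3 sqrt(1 + sin^2(θ) φ'^2). Compute
    ∂L/∂φ = 0  (L has no explicit φ dependence),
    ∂L/∂φ' = 3 sin^2(θ) φ' / sqrt(1 + sin^2(θ) φ'^2).
For the candidate φ(θ) = c (constant), φ' = 0, so ∂L/∂φ' evaluated along the candidate vanishes, and ∂L/∂φ is identically zero. Hence
    d/dθ(∂L/∂φ') − ∂L/∂φ = 0
is satisfied. Therefore meridians φ = const are extremals of arc length — they are geodesics on the sphere.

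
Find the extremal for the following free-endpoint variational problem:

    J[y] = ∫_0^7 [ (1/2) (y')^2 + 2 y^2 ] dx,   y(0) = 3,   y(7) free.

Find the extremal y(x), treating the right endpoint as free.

The Lagrangian L = (1/2) (y')^2 + 2 y^2 gives
    ∂L/∂y = 4 y,   ∂L/∂y' = y'.
Euler-Lagrange: y'' − 4 y = 0.
With k = 2, the general solution is
    y(x) = A cosh(2 x) + B sinh(2 x).
Fixed left endpoint y(0) = 3 ⇒ A = 3.
The right endpoint x = 7 is free, so the natural (transversality) condition is ∂L/∂y' |_{x=7} = 0, i.e. y'(7) = 0.
Compute y'(x) = A k sinh(k x) + B k cosh(k x), so
    y'(7) = A k sinh(k·7) + B k cosh(k·7) = 0
    ⇒ B = −A tanh(k·7) = − 3 tanh(2·7).
Therefore the extremal is
    y(x) = 3 cosh(2 x) − 3 tanh(2·7) sinh(2 x).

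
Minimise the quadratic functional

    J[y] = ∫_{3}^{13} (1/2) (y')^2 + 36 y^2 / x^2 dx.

The Lagrangian is L = (1/2) (y')^2 + 36 y^2 / x^2.
Compute ∂L/∂y = 72y/x^2, ∂L/∂y' = y'.
The Euler-Lagrange equation d/dx(∂L/∂y') − ∂L/∂y = 0 reduces to
    y'' − 72/x^2 · y = 0  (x > 0).
Its general solution is
    y(x) = A x^9 + B x^(-8),
with A, B fixed by the endpoint conditions.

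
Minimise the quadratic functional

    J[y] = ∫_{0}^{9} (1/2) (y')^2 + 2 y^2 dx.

The Lagrangian is L = (1/2) (y')^2 + 2 y^2.
Compute ∂L/∂y = 4y, ∂L/∂y' = y'.
The Euler-Lagrange equation d/dx(∂L/∂y') − ∂L/∂y = 0 reduces to
    y'' − 4 y = 0.
Its general solution is
    y(x) = A e^(2x) + B e^(−2x),
with A, B fixed by the endpoint conditions.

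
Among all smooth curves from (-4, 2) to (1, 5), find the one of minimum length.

Arc-length functional: J[y] = ∫ sqrt(1 + (y')^2) dx.
Lagrangian L = sqrt(1 + (y')^2) has no explicit y dependence, so ∂L/∂y = 0 and the Euler-Lagrange equation gives
    d/dx( y' / sqrt(1 + (y')^2) ) = 0  ⇒  y' / sqrt(1 + (y')^2) = const.
Hence y' is constant, so y(x) is affine.
Fitting the endpoints (-4, 2) and (1, 5):
    slope m = (5 − 2) / (1 − (-4)) = 3/5,
    intercept c = 2 − m·(-4) = 22/5.
Extremal: y(x) = (3/5) x + 22/5.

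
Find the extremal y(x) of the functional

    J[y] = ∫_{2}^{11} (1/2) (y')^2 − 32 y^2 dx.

The Lagrangian is L = (1/2) (y')^2 − 32 y^2.
Compute ∂L/∂y = -64y, ∂L/∂y' = y'.
The Euler-Lagrange equation d/dx(∂L/∂y') − ∂L/∂y = 0 reduces to
    y'' + 64 y = 0.
Its general solution is
    y(x) = A sin(8x) + B cos(8x),
with A, B fixed by the endpoint conditions.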